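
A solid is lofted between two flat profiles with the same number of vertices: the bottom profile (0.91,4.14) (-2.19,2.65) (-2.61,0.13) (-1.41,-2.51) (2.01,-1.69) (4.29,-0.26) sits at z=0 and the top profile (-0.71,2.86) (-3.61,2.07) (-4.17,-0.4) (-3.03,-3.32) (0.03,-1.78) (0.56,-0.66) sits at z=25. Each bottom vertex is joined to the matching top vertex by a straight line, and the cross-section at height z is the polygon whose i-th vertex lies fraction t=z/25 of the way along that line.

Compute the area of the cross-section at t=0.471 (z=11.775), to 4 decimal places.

Area at t=0.471: 23.9880

Cross-section at t=0.471: each vertex is (1-t)·p0[i] + t·p1[i].
  v1: (1-0.471)·(0.91,4.14) + 0.471·(-0.71,2.86) = (0.1470,3.5371)
  v2: (1-0.471)·(-2.19,2.65) + 0.471·(-3.61,2.07) = (-2.8588,2.3768)
  v3: (1-0.471)·(-2.61,0.13) + 0.471·(-4.17,-0.4) = (-3.3448,-0.1196)
  v4: (1-0.471)·(-1.41,-2.51) + 0.471·(-3.03,-3.32) = (-2.1730,-2.8915)
  v5: (1-0.471)·(2.01,-1.69) + 0.471·(0.03,-1.78) = (1.0774,-1.7324)
  v6: (1-0.471)·(4.29,-0.26) + 0.471·(0.56,-0.66) = (2.5332,-0.4484)
Shoelace sum Σ(x_i·y_{i+1} − x_{i+1}·y_i):
  i=1: 0.1470·2.3768 − -2.8588·3.5371 = +10.4613 (running +10.4613)
  i=2: -2.8588·-0.1196 − -3.3448·2.3768 = +8.2919 (running +18.7532)
  i=3: -3.3448·-2.8915 − -2.1730·-0.1196 = +9.4114 (running +28.1647)
  i=4: -2.1730·-1.7324 − 1.0774·-2.8915 = +6.8799 (running +35.0446)
  i=5: 1.0774·-0.4484 − 2.5332·-1.7324 = +3.9053 (running +38.9499)
  i=6: 2.5332·3.5371 − 0.1470·-0.4484 = +9.0260 (running +47.9759)
Area = |Σ|/2 = |47.9759|/2 = 23.9880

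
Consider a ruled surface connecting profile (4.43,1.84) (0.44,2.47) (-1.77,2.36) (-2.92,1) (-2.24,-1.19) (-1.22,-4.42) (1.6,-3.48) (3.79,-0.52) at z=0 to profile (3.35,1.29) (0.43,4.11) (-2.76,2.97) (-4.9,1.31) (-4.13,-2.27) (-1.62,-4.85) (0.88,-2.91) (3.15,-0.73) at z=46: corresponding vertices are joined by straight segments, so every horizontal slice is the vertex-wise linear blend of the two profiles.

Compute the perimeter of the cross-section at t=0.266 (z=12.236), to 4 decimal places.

Perimeter at t=0.266: 23.2894

Cross-section at t=0.266: each vertex is (1-t)·p0[i] + t·p1[i].
  v1: (1-0.266)·(4.43,1.84) + 0.266·(3.35,1.29) = (4.1427,1.6937)
  v2: (1-0.266)·(0.44,2.47) + 0.266·(0.43,4.11) = (0.4373,2.9062)
  v3: (1-0.266)·(-1.77,2.36) + 0.266·(-2.76,2.97) = (-2.0333,2.5223)
  v4: (1-0.266)·(-2.92,1) + 0.266·(-4.9,1.31) = (-3.4467,1.0825)
  v5: (1-0.266)·(-2.24,-1.19) + 0.266·(-4.13,-2.27) = (-2.7427,-1.4773)
  v6: (1-0.266)·(-1.22,-4.42) + 0.266·(-1.62,-4.85) = (-1.3264,-4.5344)
  v7: (1-0.266)·(1.6,-3.48) + 0.266·(0.88,-2.91) = (1.4085,-3.3284)
  v8: (1-0.266)·(3.79,-0.52) + 0.266·(3.15,-0.73) = (3.6198,-0.5759)
Perimeter = Σ |v_{i+1} − v_i|:
  edge 1→2: √(-3.7054² + 1.2125²) = 3.8987 (running 3.8987)
  edge 2→3: √(-2.4707² + -0.3840²) = 2.5003 (running 6.3991)
  edge 3→4: √(-1.4133² + -1.4398²) = 2.0176 (running 8.4166)
  edge 4→5: √(0.7039² + -2.5597²) = 2.6548 (running 11.0714)
  edge 5→6: √(1.4163² + -3.0571²) = 3.3693 (running 14.4407)
  edge 6→7: √(2.7349² + 1.2060²) = 2.9890 (running 17.4296)
  edge 7→8: √(2.2113² + 2.7525²) = 3.5307 (running 20.9604)
  edge 8→1: √(0.5230² + 2.2696²) = 2.3290 (running 23.2894)
Perimeter = 23.2894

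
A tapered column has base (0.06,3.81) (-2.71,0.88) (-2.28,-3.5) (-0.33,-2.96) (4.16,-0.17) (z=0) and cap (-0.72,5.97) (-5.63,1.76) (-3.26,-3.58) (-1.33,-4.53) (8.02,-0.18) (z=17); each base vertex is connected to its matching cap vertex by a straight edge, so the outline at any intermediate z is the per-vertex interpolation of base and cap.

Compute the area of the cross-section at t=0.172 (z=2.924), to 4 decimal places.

Cross-section at t=0.172: each vertex is (1-t)·p0[i] + t·p1[i].
  v1: (1-0.172)·(0.06,3.81) + 0.172·(-0.72,5.97) = (-0.0742,4.1815)
  v2: (1-0.172)·(-2.71,0.88) + 0.172·(-5.63,1.76) = (-3.2122,1.0314)
  v3: (1-0.172)·(-2.28,-3.5) + 0.172·(-3.26,-3.58) = (-2.4486,-3.5138)
  v4: (1-0.172)·(-0.33,-2.96) + 0.172·(-1.33,-4.53) = (-0.5020,-3.2300)
  v5: (1-0.172)·(4.16,-0.17) + 0.172·(8.02,-0.18) = (4.8239,-0.1717)
Shoelace sum Σ(x_i·y_{i+1} − x_{i+1}·y_i):
  i=1: -0.0742·1.0314 − -3.2122·4.1815 = +13.3556 (running +13.3556)
  i=2: -3.2122·-3.5138 − -2.4486·1.0314 = +13.8124 (running +27.1679)
  i=3: -2.4486·-3.2300 − -0.5020·-3.5138 = +6.1450 (running +33.3130)
  i=4: -0.5020·-0.1717 − 4.8239·-3.2300 = +15.6677 (running +48.9806)
  i=5: 4.8239·4.1815 − -0.0742·-0.1717 = +20.1586 (running +69.1392)
Area = |Σ|/2 = |69.1392|/2 = 34.5696

Area at t=0.172: 34.5696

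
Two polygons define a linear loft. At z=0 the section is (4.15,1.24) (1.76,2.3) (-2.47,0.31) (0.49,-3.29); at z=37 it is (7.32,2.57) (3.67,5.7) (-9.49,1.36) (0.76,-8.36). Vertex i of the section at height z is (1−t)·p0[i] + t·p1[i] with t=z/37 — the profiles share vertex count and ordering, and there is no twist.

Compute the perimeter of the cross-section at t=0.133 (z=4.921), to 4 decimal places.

Cross-section at t=0.133: each vertex is (1-t)·p0[i] + t·p1[i].
  v1: (1-0.133)·(4.15,1.24) + 0.133·(7.32,2.57) = (4.5716,1.4169)
  v2: (1-0.133)·(1.76,2.3) + 0.133·(3.67,5.7) = (2.0140,2.7522)
  v3: (1-0.133)·(-2.47,0.31) + 0.133·(-9.49,1.36) = (-3.4037,0.4496)
  v4: (1-0.133)·(0.49,-3.29) + 0.133·(0.76,-8.36) = (0.5259,-3.9643)
Perimeter = Σ |v_{i+1} − v_i|:
  edge 1→2: √(-2.5576² + 1.3353²) = 2.8852 (running 2.8852)
  edge 2→3: √(-5.4177² + -2.3025²) = 5.8867 (running 8.7719)
  edge 3→4: √(3.9296² + -4.4140²) = 5.9097 (running 14.6816)
  edge 4→1: √(4.0457² + 5.3812²) = 6.7324 (running 21.4140)
Perimeter = 21.4140

Perimeter at t=0.133: 21.4140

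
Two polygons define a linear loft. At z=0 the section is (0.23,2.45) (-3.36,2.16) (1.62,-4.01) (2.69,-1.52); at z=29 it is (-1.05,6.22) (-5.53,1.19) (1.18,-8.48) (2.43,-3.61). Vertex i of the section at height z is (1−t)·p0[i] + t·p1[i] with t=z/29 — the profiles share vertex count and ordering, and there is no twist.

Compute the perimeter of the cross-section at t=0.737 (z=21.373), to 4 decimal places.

Cross-section at t=0.737: each vertex is (1-t)·p0[i] + t·p1[i].
  v1: (1-0.737)·(0.23,2.45) + 0.737·(-1.05,6.22) = (-0.7134,5.2285)
  v2: (1-0.737)·(-3.36,2.16) + 0.737·(-5.53,1.19) = (-4.9593,1.4451)
  v3: (1-0.737)·(1.62,-4.01) + 0.737·(1.18,-8.48) = (1.2957,-7.3044)
  v4: (1-0.737)·(2.69,-1.52) + 0.737·(2.43,-3.61) = (2.4984,-3.0603)
Perimeter = Σ |v_{i+1} − v_i|:
  edge 1→2: √(-4.2459² + -3.7834²) = 5.6870 (running 5.6870)
  edge 2→3: √(6.2550² + -8.7495²) = 10.7554 (running 16.4424)
  edge 3→4: √(1.2027² + 4.2441²) = 4.4112 (running 20.8536)
  edge 4→1: √(-3.2117² + 8.2888²) = 8.8893 (running 29.7429)
Perimeter = 29.7429

Perimeter at t=0.737: 29.7429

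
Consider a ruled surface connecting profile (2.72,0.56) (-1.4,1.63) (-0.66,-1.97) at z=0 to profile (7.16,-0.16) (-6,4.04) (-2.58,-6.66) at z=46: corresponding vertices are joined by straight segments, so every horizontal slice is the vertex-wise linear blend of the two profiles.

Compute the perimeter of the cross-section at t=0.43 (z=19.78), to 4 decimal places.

Cross-section at t=0.43: each vertex is (1-t)·p0[i] + t·p1[i].
  v1: (1-0.43)·(2.72,0.56) + 0.43·(7.16,-0.16) = (4.6292,0.2504)
  v2: (1-0.43)·(-1.4,1.63) + 0.43·(-6,4.04) = (-3.3780,2.6663)
  v3: (1-0.43)·(-0.66,-1.97) + 0.43·(-2.58,-6.66) = (-1.4856,-3.9867)
Perimeter = Σ |v_{i+1} − v_i|:
  edge 1→2: √(-8.0072² + 2.4159²) = 8.3637 (running 8.3637)
  edge 2→3: √(1.8924² + -6.6530²) = 6.9169 (running 15.2806)
  edge 3→1: √(6.1148² + 4.2371²) = 7.4393 (running 22.7200)
Perimeter = 22.7200

Perimeter at t=0.43: 22.7200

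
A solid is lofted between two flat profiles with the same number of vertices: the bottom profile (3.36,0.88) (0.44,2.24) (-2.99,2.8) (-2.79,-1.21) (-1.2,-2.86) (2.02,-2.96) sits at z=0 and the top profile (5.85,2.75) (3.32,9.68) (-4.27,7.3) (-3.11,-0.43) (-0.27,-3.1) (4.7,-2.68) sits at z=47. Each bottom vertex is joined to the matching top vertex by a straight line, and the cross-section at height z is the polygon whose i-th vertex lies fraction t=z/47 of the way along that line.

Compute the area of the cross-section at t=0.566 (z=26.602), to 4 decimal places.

Area at t=0.566: 60.8052

Cross-section at t=0.566: each vertex is (1-t)·p0[i] + t·p1[i].
  v1: (1-0.566)·(3.36,0.88) + 0.566·(5.85,2.75) = (4.7693,1.9384)
  v2: (1-0.566)·(0.44,2.24) + 0.566·(3.32,9.68) = (2.0701,6.4510)
  v3: (1-0.566)·(-2.99,2.8) + 0.566·(-4.27,7.3) = (-3.7145,5.3470)
  v4: (1-0.566)·(-2.79,-1.21) + 0.566·(-3.11,-0.43) = (-2.9711,-0.7685)
  v5: (1-0.566)·(-1.2,-2.86) + 0.566·(-0.27,-3.1) = (-0.6736,-2.9958)
  v6: (1-0.566)·(2.02,-2.96) + 0.566·(4.7,-2.68) = (3.5369,-2.8015)
Shoelace sum Σ(x_i·y_{i+1} − x_{i+1}·y_i):
  i=1: 4.7693·6.4510 − 2.0701·1.9384 = +26.7545 (running +26.7545)
  i=2: 2.0701·5.3470 − -3.7145·6.4510 = +35.0310 (running +61.7855)
  i=3: -3.7145·-0.7685 − -2.9711·5.3470 = +18.7412 (running +80.5267)
  i=4: -2.9711·-2.9958 − -0.6736·-0.7685 = +8.3833 (running +88.9100)
  i=5: -0.6736·-2.8015 − 3.5369·-2.9958 = +12.4831 (running +101.3931)
  i=6: 3.5369·1.9384 − 4.7693·-2.8015 = +20.2174 (running +121.6105)
Area = |Σ|/2 = |121.6105|/2 = 60.8052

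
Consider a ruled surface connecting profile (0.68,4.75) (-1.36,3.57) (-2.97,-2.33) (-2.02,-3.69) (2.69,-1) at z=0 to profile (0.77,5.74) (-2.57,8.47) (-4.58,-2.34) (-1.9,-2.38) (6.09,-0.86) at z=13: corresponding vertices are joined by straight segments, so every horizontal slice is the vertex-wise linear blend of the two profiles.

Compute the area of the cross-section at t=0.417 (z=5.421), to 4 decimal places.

Area at t=0.417: 40.9740

Cross-section at t=0.417: each vertex is (1-t)·p0[i] + t·p1[i].
  v1: (1-0.417)·(0.68,4.75) + 0.417·(0.77,5.74) = (0.7175,5.1628)
  v2: (1-0.417)·(-1.36,3.57) + 0.417·(-2.57,8.47) = (-1.8646,5.6133)
  v3: (1-0.417)·(-2.97,-2.33) + 0.417·(-4.58,-2.34) = (-3.6414,-2.3342)
  v4: (1-0.417)·(-2.02,-3.69) + 0.417·(-1.9,-2.38) = (-1.9700,-3.1437)
  v5: (1-0.417)·(2.69,-1) + 0.417·(6.09,-0.86) = (4.1078,-0.9416)
Shoelace sum Σ(x_i·y_{i+1} − x_{i+1}·y_i):
  i=1: 0.7175·5.6133 − -1.8646·5.1628 = +13.6542 (running +13.6542)
  i=2: -1.8646·-2.3342 − -3.6414·5.6133 = +24.7923 (running +38.4465)
  i=3: -3.6414·-3.1437 − -1.9700·-2.3342 = +6.8493 (running +45.2958)
  i=4: -1.9700·-0.9416 − 4.1078·-3.1437 = +14.7688 (running +60.0645)
  i=5: 4.1078·5.1628 − 0.7175·-0.9416 = +21.8835 (running +81.9480)
Area = |Σ|/2 = |81.9480|/2 = 40.9740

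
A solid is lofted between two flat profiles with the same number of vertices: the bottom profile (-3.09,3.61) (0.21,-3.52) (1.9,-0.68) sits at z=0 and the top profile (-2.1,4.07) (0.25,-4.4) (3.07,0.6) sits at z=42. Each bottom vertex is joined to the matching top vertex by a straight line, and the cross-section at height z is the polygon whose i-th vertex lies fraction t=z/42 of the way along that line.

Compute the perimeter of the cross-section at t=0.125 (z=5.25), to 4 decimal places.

Perimeter at t=0.125: 18.1014

Cross-section at t=0.125: each vertex is (1-t)·p0[i] + t·p1[i].
  v1: (1-0.125)·(-3.09,3.61) + 0.125·(-2.1,4.07) = (-2.9663,3.6675)
  v2: (1-0.125)·(0.21,-3.52) + 0.125·(0.25,-4.4) = (0.2150,-3.6300)
  v3: (1-0.125)·(1.9,-0.68) + 0.125·(3.07,0.6) = (2.0462,-0.5200)
Perimeter = Σ |v_{i+1} − v_i|:
  edge 1→2: √(3.1812² + -7.2975²) = 7.9608 (running 7.9608)
  edge 2→3: √(1.8312² + 3.1100²) = 3.6091 (running 11.5699)
  edge 3→1: √(-5.0125² + 4.1875²) = 6.5315 (running 18.1014)
Perimeter = 18.1014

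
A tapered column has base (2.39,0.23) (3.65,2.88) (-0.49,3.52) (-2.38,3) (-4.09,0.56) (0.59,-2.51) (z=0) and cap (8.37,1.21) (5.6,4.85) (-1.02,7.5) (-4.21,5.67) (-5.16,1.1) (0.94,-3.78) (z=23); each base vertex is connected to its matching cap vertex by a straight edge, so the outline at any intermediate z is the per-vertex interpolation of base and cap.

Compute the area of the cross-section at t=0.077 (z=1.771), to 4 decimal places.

Cross-section at t=0.077: each vertex is (1-t)·p0[i] + t·p1[i].
  v1: (1-0.077)·(2.39,0.23) + 0.077·(8.37,1.21) = (2.8505,0.3055)
  v2: (1-0.077)·(3.65,2.88) + 0.077·(5.6,4.85) = (3.8001,3.0317)
  v3: (1-0.077)·(-0.49,3.52) + 0.077·(-1.02,7.5) = (-0.5308,3.8265)
  v4: (1-0.077)·(-2.38,3) + 0.077·(-4.21,5.67) = (-2.5209,3.2056)
  v5: (1-0.077)·(-4.09,0.56) + 0.077·(-5.16,1.1) = (-4.1724,0.6016)
  v6: (1-0.077)·(0.59,-2.51) + 0.077·(0.94,-3.78) = (0.6169,-2.6078)
Shoelace sum Σ(x_i·y_{i+1} − x_{i+1}·y_i):
  i=1: 2.8505·3.0317 − 3.8001·0.3055 = +7.4809 (running +7.4809)
  i=2: 3.8001·3.8265 − -0.5308·3.0317 = +16.1504 (running +23.6313)
  i=3: -0.5308·3.2056 − -2.5209·3.8265 = +7.9446 (running +31.5759)
  i=4: -2.5209·0.6016 − -4.1724·3.2056 = +11.8584 (running +43.4343)
  i=5: -4.1724·-2.6078 − 0.6169·0.6016 = +10.5096 (running +53.9439)
  i=6: 0.6169·0.3055 − 2.8505·-2.6078 = +7.6219 (running +61.5658)
Area = |Σ|/2 = |61.5658|/2 = 30.7829

Area at t=0.077: 30.7829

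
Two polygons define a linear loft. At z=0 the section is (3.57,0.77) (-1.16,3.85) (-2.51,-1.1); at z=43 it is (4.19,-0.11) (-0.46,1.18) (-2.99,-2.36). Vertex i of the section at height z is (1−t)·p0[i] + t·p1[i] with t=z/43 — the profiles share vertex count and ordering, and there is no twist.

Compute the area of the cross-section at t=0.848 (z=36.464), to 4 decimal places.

Area at t=0.848: 10.5876

Cross-section at t=0.848: each vertex is (1-t)·p0[i] + t·p1[i].
  v1: (1-0.848)·(3.57,0.77) + 0.848·(4.19,-0.11) = (4.0958,0.0238)
  v2: (1-0.848)·(-1.16,3.85) + 0.848·(-0.46,1.18) = (-0.5664,1.5858)
  v3: (1-0.848)·(-2.51,-1.1) + 0.848·(-2.99,-2.36) = (-2.9170,-2.1685)
Shoelace sum Σ(x_i·y_{i+1} − x_{i+1}·y_i):
  i=1: 4.0958·1.5858 − -0.5664·0.0238 = +6.5087 (running +6.5087)
  i=2: -0.5664·-2.1685 − -2.9170·1.5858 = +5.8542 (running +12.3629)
  i=3: -2.9170·0.0238 − 4.0958·-2.1685 = +8.8123 (running +21.1751)
Area = |Σ|/2 = |21.1751|/2 = 10.5876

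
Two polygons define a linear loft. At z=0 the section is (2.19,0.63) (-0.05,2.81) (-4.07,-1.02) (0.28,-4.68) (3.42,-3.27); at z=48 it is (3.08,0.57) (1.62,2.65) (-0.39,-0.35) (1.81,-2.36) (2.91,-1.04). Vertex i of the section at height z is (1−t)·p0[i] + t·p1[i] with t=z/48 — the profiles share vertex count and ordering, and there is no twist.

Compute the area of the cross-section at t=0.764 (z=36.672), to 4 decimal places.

Cross-section at t=0.764: each vertex is (1-t)·p0[i] + t·p1[i].
  v1: (1-0.764)·(2.19,0.63) + 0.764·(3.08,0.57) = (2.8700,0.5842)
  v2: (1-0.764)·(-0.05,2.81) + 0.764·(1.62,2.65) = (1.2259,2.6878)
  v3: (1-0.764)·(-4.07,-1.02) + 0.764·(-0.39,-0.35) = (-1.2585,-0.5081)
  v4: (1-0.764)·(0.28,-4.68) + 0.764·(1.81,-2.36) = (1.4489,-2.9075)
  v5: (1-0.764)·(3.42,-3.27) + 0.764·(2.91,-1.04) = (3.0304,-1.5663)
Shoelace sum Σ(x_i·y_{i+1} − x_{i+1}·y_i):
  i=1: 2.8700·2.6878 − 1.2259·0.5842 = +6.9977 (running +6.9977)
  i=2: 1.2259·-0.5081 − -1.2585·2.6878 = +2.7596 (running +9.7573)
  i=3: -1.2585·-2.9075 − 1.4489·-0.5081 = +4.3953 (running +14.1525)
  i=4: 1.4489·-1.5663 − 3.0304·-2.9075 = +6.5414 (running +20.6940)
  i=5: 3.0304·0.5842 − 2.8700·-1.5663 = +6.2654 (running +26.9593)
Area = |Σ|/2 = |26.9593|/2 = 13.4797

Area at t=0.764: 13.4797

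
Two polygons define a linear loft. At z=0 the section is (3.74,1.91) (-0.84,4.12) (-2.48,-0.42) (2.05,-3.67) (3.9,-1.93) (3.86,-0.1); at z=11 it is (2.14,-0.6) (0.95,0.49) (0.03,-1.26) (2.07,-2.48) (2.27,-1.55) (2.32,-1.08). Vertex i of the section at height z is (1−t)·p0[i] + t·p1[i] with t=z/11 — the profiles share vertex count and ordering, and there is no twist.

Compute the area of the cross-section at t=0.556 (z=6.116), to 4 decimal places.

Cross-section at t=0.556: each vertex is (1-t)·p0[i] + t·p1[i].
  v1: (1-0.556)·(3.74,1.91) + 0.556·(2.14,-0.6) = (2.8504,0.5144)
  v2: (1-0.556)·(-0.84,4.12) + 0.556·(0.95,0.49) = (0.1552,2.1017)
  v3: (1-0.556)·(-2.48,-0.42) + 0.556·(0.03,-1.26) = (-1.0844,-0.8870)
  v4: (1-0.556)·(2.05,-3.67) + 0.556·(2.07,-2.48) = (2.0611,-3.0084)
  v5: (1-0.556)·(3.9,-1.93) + 0.556·(2.27,-1.55) = (2.9937,-1.7187)
  v6: (1-0.556)·(3.86,-0.1) + 0.556·(2.32,-1.08) = (3.0038,-0.6449)
Shoelace sum Σ(x_i·y_{i+1} − x_{i+1}·y_i):
  i=1: 2.8504·2.1017 − 0.1552·0.5144 = +5.9109 (running +5.9109)
  i=2: 0.1552·-0.8870 − -1.0844·2.1017 = +2.1415 (running +8.0524)
  i=3: -1.0844·-3.0084 − 2.0611·-0.8870 = +5.0907 (running +13.1430)
  i=4: 2.0611·-1.7187 − 2.9937·-3.0084 = +5.4637 (running +18.6067)
  i=5: 2.9937·-0.6449 − 3.0038·-1.7187 = +3.2320 (running +21.8388)
  i=6: 3.0038·0.5144 − 2.8504·-0.6449 = +3.3834 (running +25.2222)
Area = |Σ|/2 = |25.2222|/2 = 12.6111

Area at t=0.556: 12.6111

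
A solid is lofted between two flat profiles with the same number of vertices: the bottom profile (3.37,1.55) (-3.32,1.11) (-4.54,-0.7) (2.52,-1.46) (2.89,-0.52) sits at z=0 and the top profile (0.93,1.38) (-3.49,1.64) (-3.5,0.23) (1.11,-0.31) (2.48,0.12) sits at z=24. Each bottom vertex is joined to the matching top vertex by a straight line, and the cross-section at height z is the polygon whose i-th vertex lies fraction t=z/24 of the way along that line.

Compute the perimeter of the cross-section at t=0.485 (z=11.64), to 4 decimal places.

Cross-section at t=0.485: each vertex is (1-t)·p0[i] + t·p1[i].
  v1: (1-0.485)·(3.37,1.55) + 0.485·(0.93,1.38) = (2.1866,1.4675)
  v2: (1-0.485)·(-3.32,1.11) + 0.485·(-3.49,1.64) = (-3.4024,1.3670)
  v3: (1-0.485)·(-4.54,-0.7) + 0.485·(-3.5,0.23) = (-4.0356,-0.2490)
  v4: (1-0.485)·(2.52,-1.46) + 0.485·(1.11,-0.31) = (1.8361,-0.9022)
  v5: (1-0.485)·(2.89,-0.52) + 0.485·(2.48,0.12) = (2.6911,-0.2096)
Perimeter = Σ |v_{i+1} − v_i|:
  edge 1→2: √(-5.5891² + -0.1005²) = 5.5900 (running 5.5900)
  edge 2→3: √(-0.6332² + -1.6160²) = 1.7356 (running 7.3256)
  edge 3→4: √(5.8718² + -0.6533²) = 5.9080 (running 13.2335)
  edge 4→5: √(0.8550² + 0.6926²) = 1.1004 (running 14.3339)
  edge 5→1: √(-0.5045² + 1.6771²) = 1.7514 (running 16.0853)
Perimeter = 16.0853

Perimeter at t=0.485: 16.0853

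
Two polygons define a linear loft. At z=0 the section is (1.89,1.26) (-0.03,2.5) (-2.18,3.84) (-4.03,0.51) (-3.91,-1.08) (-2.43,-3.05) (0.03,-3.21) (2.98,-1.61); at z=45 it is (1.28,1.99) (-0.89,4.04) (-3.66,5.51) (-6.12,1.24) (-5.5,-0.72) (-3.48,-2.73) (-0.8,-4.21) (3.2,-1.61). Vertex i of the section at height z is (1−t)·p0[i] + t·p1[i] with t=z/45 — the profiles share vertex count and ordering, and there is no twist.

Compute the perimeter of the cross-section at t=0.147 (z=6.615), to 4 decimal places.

Cross-section at t=0.147: each vertex is (1-t)·p0[i] + t·p1[i].
  v1: (1-0.147)·(1.89,1.26) + 0.147·(1.28,1.99) = (1.8003,1.3673)
  v2: (1-0.147)·(-0.03,2.5) + 0.147·(-0.89,4.04) = (-0.1564,2.7264)
  v3: (1-0.147)·(-2.18,3.84) + 0.147·(-3.66,5.51) = (-2.3976,4.0855)
  v4: (1-0.147)·(-4.03,0.51) + 0.147·(-6.12,1.24) = (-4.3372,0.6173)
  v5: (1-0.147)·(-3.91,-1.08) + 0.147·(-5.5,-0.72) = (-4.1437,-1.0271)
  v6: (1-0.147)·(-2.43,-3.05) + 0.147·(-3.48,-2.73) = (-2.5843,-3.0030)
  v7: (1-0.147)·(0.03,-3.21) + 0.147·(-0.8,-4.21) = (-0.0920,-3.3570)
  v8: (1-0.147)·(2.98,-1.61) + 0.147·(3.2,-1.61) = (3.0123,-1.6100)
Perimeter = Σ |v_{i+1} − v_i|:
  edge 1→2: √(-1.9567² + 1.3591²) = 2.3824 (running 2.3824)
  edge 2→3: √(-2.2411² + 1.3591²) = 2.6210 (running 5.0035)
  edge 3→4: √(-1.9397² + -3.4682²) = 3.9737 (running 8.9772)
  edge 4→5: √(0.1935² + -1.6444²) = 1.6557 (running 10.6329)
  edge 5→6: √(1.5594² + -1.9759²) = 2.5171 (running 13.1500)
  edge 6→7: √(2.4923² + -0.3540²) = 2.5174 (running 15.6674)
  edge 7→8: √(3.1044² + 1.7470²) = 3.5622 (running 19.2296)
  edge 8→1: √(-1.2120² + 2.9773²) = 3.2146 (running 22.4441)
Perimeter = 22.4441

Perimeter at t=0.147: 22.4441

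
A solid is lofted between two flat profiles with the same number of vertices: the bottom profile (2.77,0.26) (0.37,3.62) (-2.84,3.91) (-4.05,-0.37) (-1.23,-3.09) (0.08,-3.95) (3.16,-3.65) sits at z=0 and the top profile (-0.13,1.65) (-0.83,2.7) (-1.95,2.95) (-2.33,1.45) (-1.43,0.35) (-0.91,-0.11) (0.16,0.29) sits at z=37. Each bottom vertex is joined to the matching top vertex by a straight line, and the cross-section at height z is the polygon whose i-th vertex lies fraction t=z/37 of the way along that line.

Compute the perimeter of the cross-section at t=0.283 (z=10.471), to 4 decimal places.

Perimeter at t=0.283: 19.8463

Cross-section at t=0.283: each vertex is (1-t)·p0[i] + t·p1[i].
  v1: (1-0.283)·(2.77,0.26) + 0.283·(-0.13,1.65) = (1.9493,0.6534)
  v2: (1-0.283)·(0.37,3.62) + 0.283·(-0.83,2.7) = (0.0304,3.3596)
  v3: (1-0.283)·(-2.84,3.91) + 0.283·(-1.95,2.95) = (-2.5881,3.6383)
  v4: (1-0.283)·(-4.05,-0.37) + 0.283·(-2.33,1.45) = (-3.5632,0.1451)
  v5: (1-0.283)·(-1.23,-3.09) + 0.283·(-1.43,0.35) = (-1.2866,-2.1165)
  v6: (1-0.283)·(0.08,-3.95) + 0.283·(-0.91,-0.11) = (-0.2002,-2.8633)
  v7: (1-0.283)·(3.16,-3.65) + 0.283·(0.16,0.29) = (2.3110,-2.5350)
Perimeter = Σ |v_{i+1} − v_i|:
  edge 1→2: √(-1.9189² + 2.7063²) = 3.3175 (running 3.3175)
  edge 2→3: √(-2.6185² + 0.2787²) = 2.6333 (running 5.9509)
  edge 3→4: √(-0.9751² + -3.4933²) = 3.6268 (running 9.5777)
  edge 4→5: √(2.2766² + -2.2615²) = 3.2090 (running 12.7867)
  edge 5→6: √(1.0864² + -0.7468²) = 1.3183 (running 14.1050)
  edge 6→7: √(2.5112² + 0.3283²) = 2.5325 (running 16.6375)
  edge 7→1: √(-0.3617² + 3.1884²) = 3.2088 (running 19.8463)
Perimeter = 19.8463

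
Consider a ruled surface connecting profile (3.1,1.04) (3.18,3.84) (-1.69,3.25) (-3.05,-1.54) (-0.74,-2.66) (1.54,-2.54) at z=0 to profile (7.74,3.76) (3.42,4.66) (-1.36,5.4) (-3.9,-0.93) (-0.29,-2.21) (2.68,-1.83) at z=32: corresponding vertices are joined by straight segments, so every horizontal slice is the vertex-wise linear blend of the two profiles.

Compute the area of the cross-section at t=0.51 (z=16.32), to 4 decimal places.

Area at t=0.51: 42.1338

Cross-section at t=0.51: each vertex is (1-t)·p0[i] + t·p1[i].
  v1: (1-0.51)·(3.1,1.04) + 0.51·(7.74,3.76) = (5.4664,2.4272)
  v2: (1-0.51)·(3.18,3.84) + 0.51·(3.42,4.66) = (3.3024,4.2582)
  v3: (1-0.51)·(-1.69,3.25) + 0.51·(-1.36,5.4) = (-1.5217,4.3465)
  v4: (1-0.51)·(-3.05,-1.54) + 0.51·(-3.9,-0.93) = (-3.4835,-1.2289)
  v5: (1-0.51)·(-0.74,-2.66) + 0.51·(-0.29,-2.21) = (-0.5105,-2.4305)
  v6: (1-0.51)·(1.54,-2.54) + 0.51·(2.68,-1.83) = (2.1214,-2.1779)
Shoelace sum Σ(x_i·y_{i+1} − x_{i+1}·y_i):
  i=1: 5.4664·4.2582 − 3.3024·2.4272 = +15.2614 (running +15.2614)
  i=2: 3.3024·4.3465 − -1.5217·4.2582 = +20.8336 (running +36.0950)
  i=3: -1.5217·-1.2289 − -3.4835·4.3465 = +17.0110 (running +53.1061)
  i=4: -3.4835·-2.4305 − -0.5105·-1.2289 = +7.8393 (running +60.9454)
  i=5: -0.5105·-2.1779 − 2.1214·-2.4305 = +6.2679 (running +67.2132)
  i=6: 2.1214·2.4272 − 5.4664·-2.1779 = +17.0543 (running +84.2676)
Area = |Σ|/2 = |84.2676|/2 = 42.1338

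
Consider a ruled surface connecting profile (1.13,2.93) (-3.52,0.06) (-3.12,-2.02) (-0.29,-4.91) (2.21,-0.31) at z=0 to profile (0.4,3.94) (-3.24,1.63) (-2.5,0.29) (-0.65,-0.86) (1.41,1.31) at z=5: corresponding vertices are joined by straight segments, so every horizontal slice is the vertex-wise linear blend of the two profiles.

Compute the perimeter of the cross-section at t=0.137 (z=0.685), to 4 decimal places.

Cross-section at t=0.137: each vertex is (1-t)·p0[i] + t·p1[i].
  v1: (1-0.137)·(1.13,2.93) + 0.137·(0.4,3.94) = (1.0300,3.0684)
  v2: (1-0.137)·(-3.52,0.06) + 0.137·(-3.24,1.63) = (-3.4816,0.2751)
  v3: (1-0.137)·(-3.12,-2.02) + 0.137·(-2.5,0.29) = (-3.0351,-1.7035)
  v4: (1-0.137)·(-0.29,-4.91) + 0.137·(-0.65,-0.86) = (-0.3393,-4.3552)
  v5: (1-0.137)·(2.21,-0.31) + 0.137·(1.41,1.31) = (2.1004,-0.0881)
Perimeter = Σ |v_{i+1} − v_i|:
  edge 1→2: √(-4.5116² + -2.7933²) = 5.3063 (running 5.3063)
  edge 2→3: √(0.4466² + -1.9786²) = 2.0284 (running 7.3347)
  edge 3→4: √(2.6957² + -2.6516²) = 3.7813 (running 11.1160)
  edge 4→5: √(2.4397² + 4.2671²) = 4.9153 (running 16.0313)
  edge 5→1: √(-1.0704² + 3.1564²) = 3.3330 (running 19.3643)
Perimeter = 19.3643

Perimeter at t=0.137: 19.3643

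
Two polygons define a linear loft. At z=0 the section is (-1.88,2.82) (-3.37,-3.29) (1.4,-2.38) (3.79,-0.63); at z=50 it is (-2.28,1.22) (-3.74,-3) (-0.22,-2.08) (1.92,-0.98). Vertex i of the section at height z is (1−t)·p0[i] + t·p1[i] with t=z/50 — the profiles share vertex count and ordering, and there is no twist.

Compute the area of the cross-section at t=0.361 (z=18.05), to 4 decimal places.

Cross-section at t=0.361: each vertex is (1-t)·p0[i] + t·p1[i].
  v1: (1-0.361)·(-1.88,2.82) + 0.361·(-2.28,1.22) = (-2.0244,2.2424)
  v2: (1-0.361)·(-3.37,-3.29) + 0.361·(-3.74,-3) = (-3.5036,-3.1853)
  v3: (1-0.361)·(1.4,-2.38) + 0.361·(-0.22,-2.08) = (0.8152,-2.2717)
  v4: (1-0.361)·(3.79,-0.63) + 0.361·(1.92,-0.98) = (3.1149,-0.7563)
Shoelace sum Σ(x_i·y_{i+1} − x_{i+1}·y_i):
  i=1: -2.0244·-3.1853 − -3.5036·2.2424 = +14.3047 (running +14.3047)
  i=2: -3.5036·-2.2717 − 0.8152·-3.1853 = +10.5557 (running +24.8604)
  i=3: 0.8152·-0.7563 − 3.1149·-2.2717 = +6.4596 (running +31.3200)
  i=4: 3.1149·2.2424 − -2.0244·-0.7563 = +5.4538 (running +36.7738)
Area = |Σ|/2 = |36.7738|/2 = 18.3869

Area at t=0.361: 18.3869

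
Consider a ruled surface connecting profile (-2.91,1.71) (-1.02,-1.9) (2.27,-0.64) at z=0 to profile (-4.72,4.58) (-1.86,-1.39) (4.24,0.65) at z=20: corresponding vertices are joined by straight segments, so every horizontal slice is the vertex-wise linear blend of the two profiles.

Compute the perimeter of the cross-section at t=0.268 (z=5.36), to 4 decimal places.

Cross-section at t=0.268: each vertex is (1-t)·p0[i] + t·p1[i].
  v1: (1-0.268)·(-2.91,1.71) + 0.268·(-4.72,4.58) = (-3.3951,2.4792)
  v2: (1-0.268)·(-1.02,-1.9) + 0.268·(-1.86,-1.39) = (-1.2451,-1.7633)
  v3: (1-0.268)·(2.27,-0.64) + 0.268·(4.24,0.65) = (2.7980,-0.2943)
Perimeter = Σ |v_{i+1} − v_i|:
  edge 1→2: √(2.1500² + -4.2425²) = 4.7562 (running 4.7562)
  edge 2→3: √(4.0431² + 1.4690²) = 4.3017 (running 9.0578)
  edge 3→1: √(-6.1930² + 2.7734²) = 6.7857 (running 15.8435)
Perimeter = 15.8435

Perimeter at t=0.268: 15.8435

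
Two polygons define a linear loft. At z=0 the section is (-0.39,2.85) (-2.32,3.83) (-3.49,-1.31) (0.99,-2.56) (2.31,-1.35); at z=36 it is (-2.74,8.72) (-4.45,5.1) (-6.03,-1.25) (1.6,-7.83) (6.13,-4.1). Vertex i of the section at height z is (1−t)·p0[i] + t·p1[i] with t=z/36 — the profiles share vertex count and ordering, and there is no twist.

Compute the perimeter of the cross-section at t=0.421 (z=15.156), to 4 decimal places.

Perimeter at t=0.421: 27.6137

Cross-section at t=0.421: each vertex is (1-t)·p0[i] + t·p1[i].
  v1: (1-0.421)·(-0.39,2.85) + 0.421·(-2.74,8.72) = (-1.3794,5.3213)
  v2: (1-0.421)·(-2.32,3.83) + 0.421·(-4.45,5.1) = (-3.2167,4.3647)
  v3: (1-0.421)·(-3.49,-1.31) + 0.421·(-6.03,-1.25) = (-4.5593,-1.2847)
  v4: (1-0.421)·(0.99,-2.56) + 0.421·(1.6,-7.83) = (1.2468,-4.7787)
  v5: (1-0.421)·(2.31,-1.35) + 0.421·(6.13,-4.1) = (3.9182,-2.5077)
Perimeter = Σ |v_{i+1} − v_i|:
  edge 1→2: √(-1.8374² + -0.9566²) = 2.0715 (running 2.0715)
  edge 2→3: √(-1.3426² + -5.6494²) = 5.8068 (running 7.8782)
  edge 3→4: √(5.8061² + -3.4939²) = 6.7764 (running 14.6546)
  edge 4→5: √(2.6714² + 2.2709²) = 3.5062 (running 18.1608)
  edge 5→1: √(-5.2976² + 7.8290²) = 9.4529 (running 27.6137)
Perimeter = 27.6137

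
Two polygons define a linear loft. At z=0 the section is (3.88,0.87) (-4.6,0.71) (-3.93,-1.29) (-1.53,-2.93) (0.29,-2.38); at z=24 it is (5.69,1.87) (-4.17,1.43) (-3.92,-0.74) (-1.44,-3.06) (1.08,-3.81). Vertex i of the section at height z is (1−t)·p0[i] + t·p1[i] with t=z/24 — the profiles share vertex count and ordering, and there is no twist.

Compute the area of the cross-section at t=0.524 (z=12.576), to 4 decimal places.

Area at t=0.524: 26.5607

Cross-section at t=0.524: each vertex is (1-t)·p0[i] + t·p1[i].
  v1: (1-0.524)·(3.88,0.87) + 0.524·(5.69,1.87) = (4.8284,1.3940)
  v2: (1-0.524)·(-4.6,0.71) + 0.524·(-4.17,1.43) = (-4.3747,1.0873)
  v3: (1-0.524)·(-3.93,-1.29) + 0.524·(-3.92,-0.74) = (-3.9248,-1.0018)
  v4: (1-0.524)·(-1.53,-2.93) + 0.524·(-1.44,-3.06) = (-1.4828,-2.9981)
  v5: (1-0.524)·(0.29,-2.38) + 0.524·(1.08,-3.81) = (0.7040,-3.1293)
Shoelace sum Σ(x_i·y_{i+1} − x_{i+1}·y_i):
  i=1: 4.8284·1.0873 − -4.3747·1.3940 = +11.3482 (running +11.3482)
  i=2: -4.3747·-1.0018 − -3.9248·1.0873 = +8.6499 (running +19.9980)
  i=3: -3.9248·-2.9981 − -1.4828·-1.0018 = +10.2814 (running +30.2794)
  i=4: -1.4828·-3.1293 − 0.7040·-2.9981 = +6.7508 (running +37.0303)
  i=5: 0.7040·1.3940 − 4.8284·-3.1293 = +16.0911 (running +53.1213)
Area = |Σ|/2 = |53.1213|/2 = 26.5607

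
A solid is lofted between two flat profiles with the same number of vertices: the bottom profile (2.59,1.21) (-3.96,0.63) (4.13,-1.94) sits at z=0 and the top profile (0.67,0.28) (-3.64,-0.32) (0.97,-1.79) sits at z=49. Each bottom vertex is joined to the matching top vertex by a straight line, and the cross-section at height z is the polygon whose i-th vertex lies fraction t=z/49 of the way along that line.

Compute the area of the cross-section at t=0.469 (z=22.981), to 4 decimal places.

Area at t=0.469: 7.5513

Cross-section at t=0.469: each vertex is (1-t)·p0[i] + t·p1[i].
  v1: (1-0.469)·(2.59,1.21) + 0.469·(0.67,0.28) = (1.6895,0.7738)
  v2: (1-0.469)·(-3.96,0.63) + 0.469·(-3.64,-0.32) = (-3.8099,0.1845)
  v3: (1-0.469)·(4.13,-1.94) + 0.469·(0.97,-1.79) = (2.6480,-1.8697)
Shoelace sum Σ(x_i·y_{i+1} − x_{i+1}·y_i):
  i=1: 1.6895·0.1845 − -3.8099·0.7738 = +3.2599 (running +3.2599)
  i=2: -3.8099·-1.8697 − 2.6480·0.1845 = +6.6348 (running +9.8947)
  i=3: 2.6480·0.7738 − 1.6895·-1.8697 = +5.2079 (running +15.1025)
Area = |Σ|/2 = |15.1025|/2 = 7.5513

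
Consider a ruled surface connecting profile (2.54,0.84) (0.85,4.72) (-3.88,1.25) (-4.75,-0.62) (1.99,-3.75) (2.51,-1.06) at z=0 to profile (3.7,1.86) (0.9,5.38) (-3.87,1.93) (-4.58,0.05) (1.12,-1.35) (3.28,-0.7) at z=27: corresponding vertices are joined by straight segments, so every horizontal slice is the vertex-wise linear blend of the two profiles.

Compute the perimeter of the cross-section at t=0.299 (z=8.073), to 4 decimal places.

Perimeter at t=0.299: 23.5525

Cross-section at t=0.299: each vertex is (1-t)·p0[i] + t·p1[i].
  v1: (1-0.299)·(2.54,0.84) + 0.299·(3.7,1.86) = (2.8868,1.1450)
  v2: (1-0.299)·(0.85,4.72) + 0.299·(0.9,5.38) = (0.8649,4.9173)
  v3: (1-0.299)·(-3.88,1.25) + 0.299·(-3.87,1.93) = (-3.8770,1.4533)
  v4: (1-0.299)·(-4.75,-0.62) + 0.299·(-4.58,0.05) = (-4.6992,-0.4197)
  v5: (1-0.299)·(1.99,-3.75) + 0.299·(1.12,-1.35) = (1.7299,-3.0324)
  v6: (1-0.299)·(2.51,-1.06) + 0.299·(3.28,-0.7) = (2.7402,-0.9524)
Perimeter = Σ |v_{i+1} − v_i|:
  edge 1→2: √(-2.0219² + 3.7724²) = 4.2800 (running 4.2800)
  edge 2→3: √(-4.7420² + -3.4640²) = 5.8724 (running 10.1525)
  edge 3→4: √(-0.8222² + -1.8730²) = 2.0455 (running 12.1980)
  edge 4→5: √(6.4290² + -2.6127²) = 6.9397 (running 19.1376)
  edge 5→6: √(1.0104² + 2.0800²) = 2.3124 (running 21.4501)
  edge 6→1: √(0.1466² + 2.0973²) = 2.1025 (running 23.5525)
Perimeter = 23.5525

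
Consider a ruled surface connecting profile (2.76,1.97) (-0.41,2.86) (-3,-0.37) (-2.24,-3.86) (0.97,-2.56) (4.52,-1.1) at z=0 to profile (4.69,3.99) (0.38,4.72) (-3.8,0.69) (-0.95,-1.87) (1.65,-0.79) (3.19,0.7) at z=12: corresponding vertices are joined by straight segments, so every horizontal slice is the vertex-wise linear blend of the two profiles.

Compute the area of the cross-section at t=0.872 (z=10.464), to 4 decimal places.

Cross-section at t=0.872: each vertex is (1-t)·p0[i] + t·p1[i].
  v1: (1-0.872)·(2.76,1.97) + 0.872·(4.69,3.99) = (4.4430,3.7314)
  v2: (1-0.872)·(-0.41,2.86) + 0.872·(0.38,4.72) = (0.2789,4.4819)
  v3: (1-0.872)·(-3,-0.37) + 0.872·(-3.8,0.69) = (-3.6976,0.5543)
  v4: (1-0.872)·(-2.24,-3.86) + 0.872·(-0.95,-1.87) = (-1.1151,-2.1247)
  v5: (1-0.872)·(0.97,-2.56) + 0.872·(1.65,-0.79) = (1.5630,-1.0166)
  v6: (1-0.872)·(4.52,-1.1) + 0.872·(3.19,0.7) = (3.3602,0.4696)
Shoelace sum Σ(x_i·y_{i+1} − x_{i+1}·y_i):
  i=1: 4.4430·4.4819 − 0.2789·3.7314 = +18.8724 (running +18.8724)
  i=2: 0.2789·0.5543 − -3.6976·4.4819 = +16.7269 (running +35.5993)
  i=3: -3.6976·-2.1247 − -1.1151·0.5543 = +8.4745 (running +44.0738)
  i=4: -1.1151·-1.0166 − 1.5630·-2.1247 = +4.4544 (running +48.5282)
  i=5: 1.5630·0.4696 − 3.3602·-1.0166 = +4.1499 (running +52.6781)
  i=6: 3.3602·3.7314 − 4.4430·0.4696 = +10.4521 (running +63.1302)
Area = |Σ|/2 = |63.1302|/2 = 31.5651

Area at t=0.872: 31.5651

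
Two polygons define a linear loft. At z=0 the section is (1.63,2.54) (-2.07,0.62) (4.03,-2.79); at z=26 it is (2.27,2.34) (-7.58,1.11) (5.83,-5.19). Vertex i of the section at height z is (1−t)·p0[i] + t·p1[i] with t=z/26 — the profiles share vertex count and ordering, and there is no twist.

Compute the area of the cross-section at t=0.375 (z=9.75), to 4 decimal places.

Area at t=0.375: 20.8391

Cross-section at t=0.375: each vertex is (1-t)·p0[i] + t·p1[i].
  v1: (1-0.375)·(1.63,2.54) + 0.375·(2.27,2.34) = (1.8700,2.4650)
  v2: (1-0.375)·(-2.07,0.62) + 0.375·(-7.58,1.11) = (-4.1363,0.8037)
  v3: (1-0.375)·(4.03,-2.79) + 0.375·(5.83,-5.19) = (4.7050,-3.6900)
Shoelace sum Σ(x_i·y_{i+1} − x_{i+1}·y_i):
  i=1: 1.8700·0.8037 − -4.1363·2.4650 = +11.6989 (running +11.6989)
  i=2: -4.1363·-3.6900 − 4.7050·0.8037 = +11.4811 (running +23.1800)
  i=3: 4.7050·2.4650 − 1.8700·-3.6900 = +18.4981 (running +41.6781)
Area = |Σ|/2 = |41.6781|/2 = 20.8391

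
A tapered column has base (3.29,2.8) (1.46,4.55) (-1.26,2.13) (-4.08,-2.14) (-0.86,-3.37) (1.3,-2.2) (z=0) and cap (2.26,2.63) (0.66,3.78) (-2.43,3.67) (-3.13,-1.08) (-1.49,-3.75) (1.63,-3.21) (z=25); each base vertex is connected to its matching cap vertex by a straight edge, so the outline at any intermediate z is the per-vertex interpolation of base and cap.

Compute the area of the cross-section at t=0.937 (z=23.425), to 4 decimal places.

Area at t=0.937: 32.5148

Cross-section at t=0.937: each vertex is (1-t)·p0[i] + t·p1[i].
  v1: (1-0.937)·(3.29,2.8) + 0.937·(2.26,2.63) = (2.3249,2.6407)
  v2: (1-0.937)·(1.46,4.55) + 0.937·(0.66,3.78) = (0.7104,3.8285)
  v3: (1-0.937)·(-1.26,2.13) + 0.937·(-2.43,3.67) = (-2.3563,3.5730)
  v4: (1-0.937)·(-4.08,-2.14) + 0.937·(-3.13,-1.08) = (-3.1898,-1.1468)
  v5: (1-0.937)·(-0.86,-3.37) + 0.937·(-1.49,-3.75) = (-1.4503,-3.7261)
  v6: (1-0.937)·(1.3,-2.2) + 0.937·(1.63,-3.21) = (1.6092,-3.1464)
Shoelace sum Σ(x_i·y_{i+1} − x_{i+1}·y_i):
  i=1: 2.3249·3.8285 − 0.7104·2.6407 = +7.0249 (running +7.0249)
  i=2: 0.7104·3.5730 − -2.3563·3.8285 = +11.5593 (running +18.5842)
  i=3: -2.3563·-1.1468 − -3.1898·3.5730 = +14.0994 (running +32.6836)
  i=4: -3.1898·-3.7261 − -1.4503·-1.1468 = +10.2224 (running +42.9060)
  i=5: -1.4503·-3.1464 − 1.6092·-3.7261 = +10.5592 (running +53.4653)
  i=6: 1.6092·2.6407 − 2.3249·-3.1464 = +11.5644 (running +65.0297)
Area = |Σ|/2 = |65.0297|/2 = 32.5148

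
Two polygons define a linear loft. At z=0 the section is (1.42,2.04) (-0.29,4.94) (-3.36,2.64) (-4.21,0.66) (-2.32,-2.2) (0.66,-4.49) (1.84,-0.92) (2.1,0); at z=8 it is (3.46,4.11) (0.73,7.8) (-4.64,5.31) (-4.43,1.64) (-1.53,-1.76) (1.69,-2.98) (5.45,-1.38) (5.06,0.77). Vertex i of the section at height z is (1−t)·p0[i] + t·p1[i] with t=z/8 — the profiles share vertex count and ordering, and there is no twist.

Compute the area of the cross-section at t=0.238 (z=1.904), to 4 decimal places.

Cross-section at t=0.238: each vertex is (1-t)·p0[i] + t·p1[i].
  v1: (1-0.238)·(1.42,2.04) + 0.238·(3.46,4.11) = (1.9055,2.5327)
  v2: (1-0.238)·(-0.29,4.94) + 0.238·(0.73,7.8) = (-0.0472,5.6207)
  v3: (1-0.238)·(-3.36,2.64) + 0.238·(-4.64,5.31) = (-3.6646,3.2755)
  v4: (1-0.238)·(-4.21,0.66) + 0.238·(-4.43,1.64) = (-4.2624,0.8932)
  v5: (1-0.238)·(-2.32,-2.2) + 0.238·(-1.53,-1.76) = (-2.1320,-2.0953)
  v6: (1-0.238)·(0.66,-4.49) + 0.238·(1.69,-2.98) = (0.9051,-4.1306)
  v7: (1-0.238)·(1.84,-0.92) + 0.238·(5.45,-1.38) = (2.6992,-1.0295)
  v8: (1-0.238)·(2.1,0) + 0.238·(5.06,0.77) = (2.8045,0.1833)
Shoelace sum Σ(x_i·y_{i+1} − x_{i+1}·y_i):
  i=1: 1.9055·5.6207 − -0.0472·2.5327 = +10.8300 (running +10.8300)
  i=2: -0.0472·3.2755 − -3.6646·5.6207 = +20.4430 (running +31.2730)
  i=3: -3.6646·0.8932 − -4.2624·3.2755 = +10.6878 (running +41.9608)
  i=4: -4.2624·-2.0953 − -2.1320·0.8932 = +10.8352 (running +52.7960)
  i=5: -2.1320·-4.1306 − 0.9051·-2.0953 = +10.7029 (running +63.4989)
  i=6: 0.9051·-1.0295 − 2.6992·-4.1306 = +10.2175 (running +73.7164)
  i=7: 2.6992·0.1833 − 2.8045·-1.0295 = +3.3818 (running +77.0982)
  i=8: 2.8045·2.5327 − 1.9055·0.1833 = +6.7536 (running +83.8518)
Area = |Σ|/2 = |83.8518|/2 = 41.9259

Area at t=0.238: 41.9259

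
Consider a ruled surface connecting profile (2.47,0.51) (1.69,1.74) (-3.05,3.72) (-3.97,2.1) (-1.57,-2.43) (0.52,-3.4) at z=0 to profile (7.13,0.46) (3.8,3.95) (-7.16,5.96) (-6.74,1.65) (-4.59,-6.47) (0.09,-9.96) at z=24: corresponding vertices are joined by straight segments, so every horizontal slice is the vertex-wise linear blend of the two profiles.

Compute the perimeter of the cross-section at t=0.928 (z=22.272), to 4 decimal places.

Perimeter at t=0.928: 45.1275

Cross-section at t=0.928: each vertex is (1-t)·p0[i] + t·p1[i].
  v1: (1-0.928)·(2.47,0.51) + 0.928·(7.13,0.46) = (6.7945,0.4636)
  v2: (1-0.928)·(1.69,1.74) + 0.928·(3.8,3.95) = (3.6481,3.7909)
  v3: (1-0.928)·(-3.05,3.72) + 0.928·(-7.16,5.96) = (-6.8641,5.7987)
  v4: (1-0.928)·(-3.97,2.1) + 0.928·(-6.74,1.65) = (-6.5406,1.6824)
  v5: (1-0.928)·(-1.57,-2.43) + 0.928·(-4.59,-6.47) = (-4.3726,-6.1791)
  v6: (1-0.928)·(0.52,-3.4) + 0.928·(0.09,-9.96) = (0.1210,-9.4877)
Perimeter = Σ |v_{i+1} − v_i|:
  edge 1→2: √(-3.1464² + 3.3273²) = 4.5794 (running 4.5794)
  edge 2→3: √(-10.5122² + 2.0078²) = 10.7022 (running 15.2816)
  edge 3→4: √(0.3235² + -4.1163²) = 4.1290 (running 19.4106)
  edge 4→5: √(2.1680² + -7.8615²) = 8.1550 (running 27.5656)
  edge 5→6: √(4.4935² + -3.3086²) = 5.5802 (running 33.1457)
  edge 6→1: √(6.6735² + 9.9513²) = 11.9818 (running 45.1275)
Perimeter = 45.1275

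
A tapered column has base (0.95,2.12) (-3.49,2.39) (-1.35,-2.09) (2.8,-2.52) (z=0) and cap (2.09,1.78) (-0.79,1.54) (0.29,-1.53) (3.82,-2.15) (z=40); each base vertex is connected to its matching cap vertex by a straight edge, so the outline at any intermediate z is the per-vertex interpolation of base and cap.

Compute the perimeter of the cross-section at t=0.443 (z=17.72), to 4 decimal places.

Perimeter at t=0.443: 16.5440

Cross-section at t=0.443: each vertex is (1-t)·p0[i] + t·p1[i].
  v1: (1-0.443)·(0.95,2.12) + 0.443·(2.09,1.78) = (1.4550,1.9694)
  v2: (1-0.443)·(-3.49,2.39) + 0.443·(-0.79,1.54) = (-2.2939,2.0134)
  v3: (1-0.443)·(-1.35,-2.09) + 0.443·(0.29,-1.53) = (-0.6235,-1.8419)
  v4: (1-0.443)·(2.8,-2.52) + 0.443·(3.82,-2.15) = (3.2519,-2.3561)
Perimeter = Σ |v_{i+1} − v_i|:
  edge 1→2: √(-3.7489² + 0.0441²) = 3.7492 (running 3.7492)
  edge 2→3: √(1.6704² + -3.8554²) = 4.2017 (running 7.9509)
  edge 3→4: √(3.8753² + -0.5142²) = 3.9093 (running 11.8602)
  edge 4→1: √(-1.7968² + 4.3255²) = 4.6838 (running 16.5440)
Perimeter = 16.5440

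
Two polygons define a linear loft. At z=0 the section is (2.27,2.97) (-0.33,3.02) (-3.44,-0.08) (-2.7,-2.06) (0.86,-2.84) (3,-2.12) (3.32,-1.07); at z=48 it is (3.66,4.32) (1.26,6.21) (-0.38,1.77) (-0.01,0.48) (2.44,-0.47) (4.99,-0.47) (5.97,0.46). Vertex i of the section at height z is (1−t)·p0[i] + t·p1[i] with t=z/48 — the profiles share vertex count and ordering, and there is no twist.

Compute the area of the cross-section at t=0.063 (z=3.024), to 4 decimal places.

Cross-section at t=0.063: each vertex is (1-t)·p0[i] + t·p1[i].
  v1: (1-0.063)·(2.27,2.97) + 0.063·(3.66,4.32) = (2.3576,3.0551)
  v2: (1-0.063)·(-0.33,3.02) + 0.063·(1.26,6.21) = (-0.2298,3.2210)
  v3: (1-0.063)·(-3.44,-0.08) + 0.063·(-0.38,1.77) = (-3.2472,0.0365)
  v4: (1-0.063)·(-2.7,-2.06) + 0.063·(-0.01,0.48) = (-2.5305,-1.9000)
  v5: (1-0.063)·(0.86,-2.84) + 0.063·(2.44,-0.47) = (0.9595,-2.6907)
  v6: (1-0.063)·(3,-2.12) + 0.063·(4.99,-0.47) = (3.1254,-2.0161)
  v7: (1-0.063)·(3.32,-1.07) + 0.063·(5.97,0.46) = (3.4870,-0.9736)
Shoelace sum Σ(x_i·y_{i+1} − x_{i+1}·y_i):
  i=1: 2.3576·3.2210 − -0.2298·3.0551 = +8.2958 (running +8.2958)
  i=2: -0.2298·0.0365 − -3.2472·3.2210 = +10.4508 (running +18.7466)
  i=3: -3.2472·-1.9000 − -2.5305·0.0365 = +6.2621 (running +25.0087)
  i=4: -2.5305·-2.6907 − 0.9595·-1.9000 = +8.6320 (running +33.6407)
  i=5: 0.9595·-2.0161 − 3.1254·-2.6907 = +6.4749 (running +40.1156)
  i=6: 3.1254·-0.9736 − 3.4870·-2.0161 = +3.9870 (running +44.1026)
  i=7: 3.4870·3.0551 − 2.3576·-0.9736 = +12.9482 (running +57.0508)
Area = |Σ|/2 = |57.0508|/2 = 28.5254

Area at t=0.063: 28.5254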